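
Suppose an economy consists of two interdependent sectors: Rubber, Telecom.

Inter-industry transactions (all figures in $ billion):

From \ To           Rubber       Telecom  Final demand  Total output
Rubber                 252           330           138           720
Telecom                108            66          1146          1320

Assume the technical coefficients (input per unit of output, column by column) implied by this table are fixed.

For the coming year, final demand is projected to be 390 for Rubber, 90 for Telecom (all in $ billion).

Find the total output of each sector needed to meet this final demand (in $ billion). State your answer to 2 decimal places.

x_R = 677.59, x_T = 201.72

Technical coefficients a_ij = z_ij / X_j:
  a_RR = 252/720 = 0.35, a_TR = 108/720 = 0.15
  a_RT = 330/1320 = 0.25, a_TT = 66/1320 = 0.05
I − A =
  [   0.65    -0.25]
  [  -0.15     0.95]
det(I−A) = (0.65)(0.95) − (-0.25)(-0.15) = 0.5800
adj(I−A) = [[0.95, 0.25], [0.15, 0.65]]
(I − A)⁻¹ = adj(I−A) / det(I−A) ≈
  [   1.6379     0.4310]
  [   0.2586     1.1207]
x = (I − A)⁻¹ d = adj(I−A)·d / det(I−A), with det(I−A) = 0.5800:
  x_R = (0.95·390 + 0.25·90) / 0.5800 = 393.00 / 0.5800 ≈ 677.59
  x_T = (0.15·390 + 0.65·90) / 0.5800 = 117.00 / 0.5800 ≈ 201.72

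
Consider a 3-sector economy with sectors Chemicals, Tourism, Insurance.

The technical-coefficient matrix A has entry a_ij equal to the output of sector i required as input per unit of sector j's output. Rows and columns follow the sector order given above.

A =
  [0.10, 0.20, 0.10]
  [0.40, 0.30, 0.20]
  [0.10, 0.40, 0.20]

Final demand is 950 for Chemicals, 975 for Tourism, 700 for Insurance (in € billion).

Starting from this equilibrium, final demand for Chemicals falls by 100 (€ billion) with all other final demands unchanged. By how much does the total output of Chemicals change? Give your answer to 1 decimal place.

Δx_1 = -140.8

I − A =
  [   0.90    -0.20    -0.10]
  [  -0.40     0.70    -0.20]
  [  -0.10    -0.40     0.80]
Cofactors of I−A, C_ij = (−1)^(i+j)·(minor ij) (rows/columns in the sector order above):
  C_11 = (0.70)(0.80) − (-0.20)(-0.40) = 0.4800
  C_12 = −[(-0.40)(0.80) − (-0.20)(-0.10)] = 0.3400
  C_13 = (-0.40)(-0.40) − (0.70)(-0.10) = 0.2300
  C_21 = −[(-0.20)(0.80) − (-0.10)(-0.40)] = 0.2000
  C_22 = (0.90)(0.80) − (-0.10)(-0.10) = 0.7100
  C_23 = −[(0.90)(-0.40) − (-0.20)(-0.10)] = 0.3800
  C_31 = (-0.20)(-0.20) − (-0.10)(0.70) = 0.1100
  C_32 = −[(0.90)(-0.20) − (-0.10)(-0.40)] = 0.2200
  C_33 = (0.90)(0.70) − (-0.20)(-0.40) = 0.5500
det(I−A) = Σ_j (I−A)_1j·C_1j = (0.90)(0.4800) + (-0.20)(0.3400) + (-0.10)(0.2300) = 0.3410
adj(I−A) = Cᵀ =
  [ 0.4800   0.2000   0.1100]
  [ 0.3400   0.7100   0.2200]
  [ 0.2300   0.3800   0.5500]
(I − A)⁻¹ = adj(I−A) / det(I−A) ≈
  [   1.4076     0.5865     0.3226]
  [   0.9971     2.0821     0.6452]
  [   0.6745     1.1144     1.6129]
Δx = (I − A)⁻¹ Δd with Δd having -100 in the Chemicals component and 0 elsewhere.
So Δx_1 = L_11 · (-100), where L_11 = adj(I−A)_11 / det(I−A) = 0.4800 / 0.3410.
Δx_1 = 0.4800 × (-100) / 0.3410 = -48.00 / 0.3410 ≈ -140.8.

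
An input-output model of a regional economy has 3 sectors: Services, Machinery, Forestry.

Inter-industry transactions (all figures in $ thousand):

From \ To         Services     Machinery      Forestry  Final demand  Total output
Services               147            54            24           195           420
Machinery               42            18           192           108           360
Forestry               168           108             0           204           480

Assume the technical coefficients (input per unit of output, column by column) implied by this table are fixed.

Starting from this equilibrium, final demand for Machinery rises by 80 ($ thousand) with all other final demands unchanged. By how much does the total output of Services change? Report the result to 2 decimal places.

Δx_1 = 27.50

Technical coefficients a_ij = z_ij / X_j:
  a_11 = 147/420 = 0.35, a_21 = 42/420 = 0.10, a_31 = 168/420 = 0.40
  a_12 = 54/360 = 0.15, a_22 = 18/360 = 0.05, a_32 = 108/360 = 0.30
  a_13 = 24/480 = 0.05, a_23 = 192/480 = 0.40, a_33 = 0/480 = 0.00
I − A =
  [   0.65    -0.15    -0.05]
  [  -0.10     0.95    -0.40]
  [  -0.40    -0.30     1.00]
Cofactors of I−A, C_ij = (−1)^(i+j)·(minor ij) (rows/columns in the sector order above):
  C_11 = (0.95)(1.00) − (-0.40)(-0.30) = 0.8300
  C_12 = −[(-0.10)(1.00) − (-0.40)(-0.40)] = 0.2600
  C_13 = (-0.10)(-0.30) − (0.95)(-0.40) = 0.4100
  C_21 = −[(-0.15)(1.00) − (-0.05)(-0.30)] = 0.1650
  C_22 = (0.65)(1.00) − (-0.05)(-0.40) = 0.6300
  C_23 = −[(0.65)(-0.30) − (-0.15)(-0.40)] = 0.2550
  C_31 = (-0.15)(-0.40) − (-0.05)(0.95) = 0.1075
  C_32 = −[(0.65)(-0.40) − (-0.05)(-0.10)] = 0.2650
  C_33 = (0.65)(0.95) − (-0.15)(-0.10) = 0.6025
det(I−A) = Σ_j (I−A)_1j·C_1j = (0.65)(0.8300) + (-0.15)(0.2600) + (-0.05)(0.4100) = 0.4800
adj(I−A) = Cᵀ =
  [ 0.8300   0.1650   0.1075]
  [ 0.2600   0.6300   0.2650]
  [ 0.4100   0.2550   0.6025]
(I − A)⁻¹ = adj(I−A) / det(I−A) ≈
  [   1.7292     0.3438     0.2240]
  [   0.5417     1.3125     0.5521]
  [   0.8542     0.5313     1.2552]
Δx = (I − A)⁻¹ Δd with Δd having +80 in the Machinery component and 0 elsewhere.
So Δx_1 = L_12 · (+80), where L_12 = adj(I−A)_12 / det(I−A) = 0.1650 / 0.4800.
Δx_1 = 0.1650 × (+80) / 0.4800 = 13.20 / 0.4800 = 27.50.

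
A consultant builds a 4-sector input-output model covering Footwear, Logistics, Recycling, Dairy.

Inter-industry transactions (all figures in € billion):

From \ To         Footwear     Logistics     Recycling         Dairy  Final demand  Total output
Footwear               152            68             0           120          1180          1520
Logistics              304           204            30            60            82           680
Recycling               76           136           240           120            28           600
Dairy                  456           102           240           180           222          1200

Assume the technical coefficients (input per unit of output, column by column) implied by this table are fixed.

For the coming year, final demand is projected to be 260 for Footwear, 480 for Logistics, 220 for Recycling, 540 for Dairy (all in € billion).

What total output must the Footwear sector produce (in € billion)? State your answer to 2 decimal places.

x_1 = 568.44

Technical coefficients a_ij = z_ij / X_j:
  a_11 = 152/1520 = 0.10, a_21 = 304/1520 = 0.20, a_31 = 76/1520 = 0.05, a_41 = 456/1520 = 0.30
  a_12 = 68/680 = 0.10, a_22 = 204/680 = 0.30, a_32 = 136/680 = 0.20, a_42 = 102/680 = 0.15
  a_13 = 0/600 = 0.00, a_23 = 30/600 = 0.05, a_33 = 240/600 = 0.40, a_43 = 240/600 = 0.40
  a_14 = 120/1200 = 0.10, a_24 = 60/1200 = 0.05, a_34 = 120/1200 = 0.10, a_44 = 180/1200 = 0.15
I − A =
  [   0.90    -0.10     0.00    -0.10]
  [  -0.20     0.70    -0.05    -0.05]
  [  -0.05    -0.20     0.60    -0.10]
  [  -0.30    -0.15    -0.40     0.85]
Compute the cofactors C_ij = (−1)^(i+j)·(3×3 minor ij) of I−A; the adjugate is their transpose:
adj(I−A) = Cᵀ =
  [ 0.311250   0.064000   0.035000   0.044500]
  [ 0.107625   0.403000   0.062750   0.043750]
  [ 0.090375   0.168500   0.486250   0.077750]
  [ 0.171375   0.173000   0.252250   0.356750]
det(I−A) = Σ_j (I−A)_1j·C_1j = (0.90)(0.311250) + (-0.10)(0.107625) + (0.00)(0.090375) + (-0.10)(0.171375) = 0.252225
(I − A)⁻¹ = adj(I−A) / det(I−A) ≈
  [   1.2340     0.2537     0.1388     0.1764]
  [   0.4267     1.5978     0.2488     0.1735]
  [   0.3583     0.6681     1.9278     0.3083]
  [   0.6795     0.6859     1.0001     1.4144]
x = (I − A)⁻¹ d = adj(I−A)·d / det(I−A), with det(I−A) = 0.252225:
  x_1 = (0.311250·260 + 0.064000·480 + 0.035000·220 + 0.044500·540) / 0.252225 = 143.375 / 0.252225 ≈ 568.44
  x_2 = (0.107625·260 + 0.403000·480 + 0.062750·220 + 0.043750·540) / 0.252225 = 258.8525 / 0.252225 ≈ 1026.28
  x_3 = (0.090375·260 + 0.168500·480 + 0.486250·220 + 0.077750·540) / 0.252225 = 253.3375 / 0.252225 ≈ 1004.41
  x_4 = (0.171375·260 + 0.173000·480 + 0.252250·220 + 0.356750·540) / 0.252225 = 375.7375 / 0.252225 ≈ 1489.69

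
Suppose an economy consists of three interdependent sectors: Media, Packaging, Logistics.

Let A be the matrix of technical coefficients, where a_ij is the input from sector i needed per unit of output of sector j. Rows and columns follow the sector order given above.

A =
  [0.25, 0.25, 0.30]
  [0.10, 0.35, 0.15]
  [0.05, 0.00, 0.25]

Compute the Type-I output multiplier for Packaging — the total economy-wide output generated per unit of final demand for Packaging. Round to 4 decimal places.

m_2 = 2.2297

I − A =
  [   0.75    -0.25    -0.30]
  [  -0.10     0.65    -0.15]
  [  -0.05     0.00     0.75]
Cofactors of I−A, C_ij = (−1)^(i+j)·(minor ij) (rows/columns in the sector order above):
  C_11 = (0.65)(0.75) − (-0.15)(0.00) = 0.4875
  C_12 = −[(-0.10)(0.75) − (-0.15)(-0.05)] = 0.0825
  C_13 = (-0.10)(0.00) − (0.65)(-0.05) = 0.0325
  C_21 = −[(-0.25)(0.75) − (-0.30)(0.00)] = 0.1875
  C_22 = (0.75)(0.75) − (-0.30)(-0.05) = 0.5475
  C_23 = −[(0.75)(0.00) − (-0.25)(-0.05)] = 0.0125
  C_31 = (-0.25)(-0.15) − (-0.30)(0.65) = 0.2325
  C_32 = −[(0.75)(-0.15) − (-0.30)(-0.10)] = 0.1425
  C_33 = (0.75)(0.65) − (-0.25)(-0.10) = 0.4625
det(I−A) = Σ_j (I−A)_1j·C_1j = (0.75)(0.4875) + (-0.25)(0.0825) + (-0.30)(0.0325) = 0.33525
adj(I−A) = Cᵀ =
  [ 0.4875   0.1875   0.2325]
  [ 0.0825   0.5475   0.1425]
  [ 0.0325   0.0125   0.4625]
(I − A)⁻¹ = adj(I−A) / det(I−A) ≈
  [   1.45414     0.55928     0.69351]
  [   0.24609     1.63311     0.42506]
  [   0.09694     0.03729     1.37957]
The output multiplier for sector j is the column-j sum of the Leontief inverse (I − A)⁻¹ = adj(I−A) / det(I−A).
Column 2 of adj(I−A): (0.1875, 0.5475, 0.0125); det(I−A) = 0.33525.
m_2 = (0.1875 + 0.5475 + 0.0125) / 0.33525 = 0.7475 / 0.33525 ≈ 2.2297.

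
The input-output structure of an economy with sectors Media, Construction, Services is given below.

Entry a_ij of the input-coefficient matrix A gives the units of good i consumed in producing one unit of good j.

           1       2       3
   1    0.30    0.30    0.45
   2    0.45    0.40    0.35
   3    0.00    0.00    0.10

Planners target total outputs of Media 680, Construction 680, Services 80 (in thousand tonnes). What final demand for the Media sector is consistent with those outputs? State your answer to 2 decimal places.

I − A =
  [   0.70    -0.30    -0.45]
  [  -0.45     0.60    -0.35]
  [   0.00     0.00     0.90]
d = (I − A) x:
  d_1 = (+0.70)·680 + (-0.30)·680 + (-0.45)·80 = 236.00
  d_2 = (-0.45)·680 + (+0.60)·680 + (-0.35)·80 = 74.00
  d_3 = (+0.00)·680 + (+0.00)·680 + (+0.90)·80 = 72.00

d_1 = 236.00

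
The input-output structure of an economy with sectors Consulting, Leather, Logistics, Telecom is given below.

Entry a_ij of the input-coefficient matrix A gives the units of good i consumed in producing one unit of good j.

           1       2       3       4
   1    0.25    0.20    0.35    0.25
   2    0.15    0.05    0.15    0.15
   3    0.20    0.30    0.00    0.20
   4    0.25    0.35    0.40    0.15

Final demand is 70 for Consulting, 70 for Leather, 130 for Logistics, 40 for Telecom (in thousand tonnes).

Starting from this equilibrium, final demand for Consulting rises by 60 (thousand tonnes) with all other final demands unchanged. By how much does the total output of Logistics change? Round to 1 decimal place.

I − A =
  [   0.75    -0.20    -0.35    -0.25]
  [  -0.15     0.95    -0.15    -0.15]
  [  -0.20    -0.30     1.00    -0.20]
  [  -0.25    -0.35    -0.40     0.85]
Compute the cofactors C_ij = (−1)^(i+j)·(3×3 minor ij) of I−A; the adjugate is their transpose:
adj(I−A) = Cᵀ =
  [ 0.612250   0.385250   0.409875   0.344500]
  [ 0.198000   0.418000   0.204000   0.180000]
  [ 0.258500   0.286500   0.460750   0.235000]
  [ 0.383250   0.420250   0.421375   0.560500]
det(I−A) = Σ_j (I−A)_1j·C_1j = (0.75)(0.612250) + (-0.20)(0.198000) + (-0.35)(0.258500) + (-0.25)(0.383250) = 0.2333
(I − A)⁻¹ = adj(I−A) / det(I−A) ≈
  [   2.6243     1.6513     1.7569     1.4766]
  [   0.8487     1.7917     0.8744     0.7715]
  [   1.1080     1.2280     1.9749     1.0073]
  [   1.6427     1.8013     1.8062     2.4025]
Δx = (I − A)⁻¹ Δd with Δd having +60 in the Consulting component and 0 elsewhere.
So Δx_3 = L_31 · (+60), where L_31 = adj(I−A)_31 / det(I−A) = 0.258500 / 0.2333.
Δx_3 = 0.258500 × (+60) / 0.2333 = 15.51 / 0.2333 ≈ 66.5.

Δx_3 = 66.5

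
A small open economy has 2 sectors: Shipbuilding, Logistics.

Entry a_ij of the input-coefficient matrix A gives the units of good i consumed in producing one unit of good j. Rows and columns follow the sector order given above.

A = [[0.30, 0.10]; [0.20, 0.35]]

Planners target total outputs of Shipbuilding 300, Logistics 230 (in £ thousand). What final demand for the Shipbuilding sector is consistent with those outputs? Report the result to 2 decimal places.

d_1 = 187.00

I − A =
  [   0.70    -0.10]
  [  -0.20     0.65]
d = (I − A) x:
  d_1 = (+0.70)·300 + (-0.10)·230 = 187.00
  d_2 = (-0.20)·300 + (+0.65)·230 = 89.50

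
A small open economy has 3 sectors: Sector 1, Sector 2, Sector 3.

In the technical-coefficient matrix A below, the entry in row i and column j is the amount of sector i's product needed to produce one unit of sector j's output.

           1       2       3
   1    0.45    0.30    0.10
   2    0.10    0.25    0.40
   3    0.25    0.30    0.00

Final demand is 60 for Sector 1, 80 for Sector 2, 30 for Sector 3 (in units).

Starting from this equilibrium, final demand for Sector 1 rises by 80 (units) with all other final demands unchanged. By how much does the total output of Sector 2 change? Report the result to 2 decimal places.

I − A =
  [   0.55    -0.30    -0.10]
  [  -0.10     0.75    -0.40]
  [  -0.25    -0.30     1.00]
Cofactors of I−A, C_ij = (−1)^(i+j)·(minor ij) (rows/columns in the sector order above):
  C_11 = (0.75)(1.00) − (-0.40)(-0.30) = 0.6300
  C_12 = −[(-0.10)(1.00) − (-0.40)(-0.25)] = 0.2000
  C_13 = (-0.10)(-0.30) − (0.75)(-0.25) = 0.2175
  C_21 = −[(-0.30)(1.00) − (-0.10)(-0.30)] = 0.3300
  C_22 = (0.55)(1.00) − (-0.10)(-0.25) = 0.5250
  C_23 = −[(0.55)(-0.30) − (-0.30)(-0.25)] = 0.2400
  C_31 = (-0.30)(-0.40) − (-0.10)(0.75) = 0.1950
  C_32 = −[(0.55)(-0.40) − (-0.10)(-0.10)] = 0.2300
  C_33 = (0.55)(0.75) − (-0.30)(-0.10) = 0.3825
det(I−A) = Σ_j (I−A)_1j·C_1j = (0.55)(0.6300) + (-0.30)(0.2000) + (-0.10)(0.2175) = 0.26475
adj(I−A) = Cᵀ =
  [ 0.6300   0.3300   0.1950]
  [ 0.2000   0.5250   0.2300]
  [ 0.2175   0.2400   0.3825]
(I − A)⁻¹ = adj(I−A) / det(I−A) ≈
  [   2.3796     1.2465     0.7365]
  [   0.7554     1.9830     0.8687]
  [   0.8215     0.9065     1.4448]
Δx = (I − A)⁻¹ Δd with Δd having +80 in the Sector 1 component and 0 elsewhere.
So Δx_2 = L_21 · (+80), where L_21 = adj(I−A)_21 / det(I−A) = 0.2000 / 0.26475.
Δx_2 = 0.2000 × (+80) / 0.26475 = 16.00 / 0.26475 ≈ 60.43.

Δx_2 = 60.43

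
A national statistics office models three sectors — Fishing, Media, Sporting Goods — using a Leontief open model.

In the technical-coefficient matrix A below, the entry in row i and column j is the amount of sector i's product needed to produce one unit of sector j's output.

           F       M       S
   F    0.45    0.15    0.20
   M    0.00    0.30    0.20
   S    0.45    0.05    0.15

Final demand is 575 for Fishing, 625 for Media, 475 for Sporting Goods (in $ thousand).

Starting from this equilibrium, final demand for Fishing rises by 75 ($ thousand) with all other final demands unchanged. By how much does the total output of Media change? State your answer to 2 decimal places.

Δx_M = 27.52

I − A =
  [   0.55    -0.15    -0.20]
  [   0.00     0.70    -0.20]
  [  -0.45    -0.05     0.85]
Cofactors of I−A, C_ij = (−1)^(i+j)·(minor ij) (rows/columns in the sector order above):
  C_11 = (0.70)(0.85) − (-0.20)(-0.05) = 0.5850
  C_12 = −[(0.00)(0.85) − (-0.20)(-0.45)] = 0.0900
  C_13 = (0.00)(-0.05) − (0.70)(-0.45) = 0.3150
  C_21 = −[(-0.15)(0.85) − (-0.20)(-0.05)] = 0.1375
  C_22 = (0.55)(0.85) − (-0.20)(-0.45) = 0.3775
  C_23 = −[(0.55)(-0.05) − (-0.15)(-0.45)] = 0.0950
  C_31 = (-0.15)(-0.20) − (-0.20)(0.70) = 0.1700
  C_32 = −[(0.55)(-0.20) − (-0.20)(0.00)] = 0.1100
  C_33 = (0.55)(0.70) − (-0.15)(0.00) = 0.3850
det(I−A) = Σ_j (I−A)_1j·C_1j = (0.55)(0.5850) + (-0.15)(0.0900) + (-0.20)(0.3150) = 0.24525
adj(I−A) = Cᵀ =
  [ 0.5850   0.1375   0.1700]
  [ 0.0900   0.3775   0.1100]
  [ 0.3150   0.0950   0.3850]
(I − A)⁻¹ = adj(I−A) / det(I−A) ≈
  [   2.3853     0.5607     0.6932]
  [   0.3670     1.5392     0.4485]
  [   1.2844     0.3874     1.5698]
Δx = (I − A)⁻¹ Δd with Δd having +75 in the Fishing component and 0 elsewhere.
So Δx_M = L_MF · (+75), where L_MF = adj(I−A)_MF / det(I−A) = 0.0900 / 0.24525.
Δx_M = 0.0900 × (+75) / 0.24525 = 6.75 / 0.24525 ≈ 27.52.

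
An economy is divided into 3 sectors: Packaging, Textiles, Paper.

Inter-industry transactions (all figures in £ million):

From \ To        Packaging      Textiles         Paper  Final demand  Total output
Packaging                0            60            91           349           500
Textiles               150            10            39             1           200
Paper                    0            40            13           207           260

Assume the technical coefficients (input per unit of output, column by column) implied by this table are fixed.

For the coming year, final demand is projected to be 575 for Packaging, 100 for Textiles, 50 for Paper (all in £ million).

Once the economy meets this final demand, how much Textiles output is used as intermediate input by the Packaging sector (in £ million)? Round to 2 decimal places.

z_21 = 217.78

Technical coefficients a_ij = z_ij / X_j:
  a_11 = 0/500 = 0.00, a_21 = 150/500 = 0.30, a_31 = 0/500 = 0.00
  a_12 = 60/200 = 0.30, a_22 = 10/200 = 0.05, a_32 = 40/200 = 0.20
  a_13 = 91/260 = 0.35, a_23 = 39/260 = 0.15, a_33 = 13/260 = 0.05
I − A =
  [   1.00    -0.30    -0.35]
  [  -0.30     0.95    -0.15]
  [   0.00    -0.20     0.95]
Cofactors of I−A, C_ij = (−1)^(i+j)·(minor ij) (rows/columns in the sector order above):
  C_11 = (0.95)(0.95) − (-0.15)(-0.20) = 0.8725
  C_12 = −[(-0.30)(0.95) − (-0.15)(0.00)] = 0.2850
  C_13 = (-0.30)(-0.20) − (0.95)(0.00) = 0.0600
  C_21 = −[(-0.30)(0.95) − (-0.35)(-0.20)] = 0.3550
  C_22 = (1.00)(0.95) − (-0.35)(0.00) = 0.9500
  C_23 = −[(1.00)(-0.20) − (-0.30)(0.00)] = 0.2000
  C_31 = (-0.30)(-0.15) − (-0.35)(0.95) = 0.3775
  C_32 = −[(1.00)(-0.15) − (-0.35)(-0.30)] = 0.2550
  C_33 = (1.00)(0.95) − (-0.30)(-0.30) = 0.8600
det(I−A) = Σ_j (I−A)_1j·C_1j = (1.00)(0.8725) + (-0.30)(0.2850) + (-0.35)(0.0600) = 0.7660
adj(I−A) = Cᵀ =
  [ 0.8725   0.3550   0.3775]
  [ 0.2850   0.9500   0.2550]
  [ 0.0600   0.2000   0.8600]
(I − A)⁻¹ = adj(I−A) / det(I−A) ≈
  [   1.1390     0.4634     0.4928]
  [   0.3721     1.2402     0.3329]
  [   0.0783     0.2611     1.1227]
First solve x = (I − A)⁻¹ d = adj(I−A)·d / det(I−A); in particular x_1 = (0.8725·575 + 0.3550·100 + 0.3775·50) / 0.7660 = 556.0625 / 0.7660 ≈ 725.9302.
Intermediate flow from 2 to 1: z_21 = a_21 · x_1 = 0.30 × 556.0625 / 0.7660 = 166.81875 / 0.7660 ≈ 217.78.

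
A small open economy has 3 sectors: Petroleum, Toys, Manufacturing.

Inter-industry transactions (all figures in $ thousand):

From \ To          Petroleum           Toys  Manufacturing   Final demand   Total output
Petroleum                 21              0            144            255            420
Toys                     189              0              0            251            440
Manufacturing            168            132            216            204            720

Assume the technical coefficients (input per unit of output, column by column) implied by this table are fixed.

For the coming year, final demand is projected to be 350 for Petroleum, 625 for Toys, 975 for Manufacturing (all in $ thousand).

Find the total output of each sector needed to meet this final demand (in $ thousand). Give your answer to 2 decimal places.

x_P = 855.73, x_T = 1010.08, x_M = 2314.74

Technical coefficients a_ij = z_ij / X_j:
  a_PP = 21/420 = 0.05, a_TP = 189/420 = 0.45, a_MP = 168/420 = 0.40
  a_PT = 0/440 = 0.00, a_TT = 0/440 = 0.00, a_MT = 132/440 = 0.30
  a_PM = 144/720 = 0.20, a_TM = 0/720 = 0.00, a_MM = 216/720 = 0.30
I − A =
  [   0.95     0.00    -0.20]
  [  -0.45     1.00     0.00]
  [  -0.40    -0.30     0.70]
Cofactors of I−A, C_ij = (−1)^(i+j)·(minor ij) (rows/columns in the sector order above):
  C_11 = (1.00)(0.70) − (0.00)(-0.30) = 0.7000
  C_12 = −[(-0.45)(0.70) − (0.00)(-0.40)] = 0.3150
  C_13 = (-0.45)(-0.30) − (1.00)(-0.40) = 0.5350
  C_21 = −[(0.00)(0.70) − (-0.20)(-0.30)] = 0.0600
  C_22 = (0.95)(0.70) − (-0.20)(-0.40) = 0.5850
  C_23 = −[(0.95)(-0.30) − (0.00)(-0.40)] = 0.2850
  C_31 = (0.00)(0.00) − (-0.20)(1.00) = 0.2000
  C_32 = −[(0.95)(0.00) − (-0.20)(-0.45)] = 0.0900
  C_33 = (0.95)(1.00) − (0.00)(-0.45) = 0.9500
det(I−A) = Σ_j (I−A)_1j·C_1j = (0.95)(0.7000) + (0.00)(0.3150) + (-0.20)(0.5350) = 0.5580
adj(I−A) = Cᵀ =
  [ 0.7000   0.0600   0.2000]
  [ 0.3150   0.5850   0.0900]
  [ 0.5350   0.2850   0.9500]
(I − A)⁻¹ = adj(I−A) / det(I−A) ≈
  [   1.2545     0.1075     0.3584]
  [   0.5645     1.0484     0.1613]
  [   0.9588     0.5108     1.7025]
x = (I − A)⁻¹ d = adj(I−A)·d / det(I−A), with det(I−A) = 0.5580:
  x_P = (0.7000·350 + 0.0600·625 + 0.2000·975) / 0.5580 = 477.50 / 0.5580 ≈ 855.73
  x_T = (0.3150·350 + 0.5850·625 + 0.0900·975) / 0.5580 = 563.625 / 0.5580 ≈ 1010.08
  x_M = (0.5350·350 + 0.2850·625 + 0.9500·975) / 0.5580 = 1291.625 / 0.5580 ≈ 2314.74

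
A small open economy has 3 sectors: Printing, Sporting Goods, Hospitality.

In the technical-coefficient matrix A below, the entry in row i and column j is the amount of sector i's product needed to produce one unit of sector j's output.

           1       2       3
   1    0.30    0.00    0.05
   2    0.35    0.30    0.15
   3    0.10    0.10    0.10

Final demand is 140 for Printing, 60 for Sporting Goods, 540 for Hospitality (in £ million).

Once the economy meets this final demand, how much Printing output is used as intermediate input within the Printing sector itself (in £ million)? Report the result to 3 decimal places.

z_11 = 74.286

I − A =
  [   0.70     0.00    -0.05]
  [  -0.35     0.70    -0.15]
  [  -0.10    -0.10     0.90]
Cofactors of I−A, C_ij = (−1)^(i+j)·(minor ij) (rows/columns in the sector order above):
  C_11 = (0.70)(0.90) − (-0.15)(-0.10) = 0.6150
  C_12 = −[(-0.35)(0.90) − (-0.15)(-0.10)] = 0.3300
  C_13 = (-0.35)(-0.10) − (0.70)(-0.10) = 0.1050
  C_21 = −[(0.00)(0.90) − (-0.05)(-0.10)] = 0.0050
  C_22 = (0.70)(0.90) − (-0.05)(-0.10) = 0.6250
  C_23 = −[(0.70)(-0.10) − (0.00)(-0.10)] = 0.0700
  C_31 = (0.00)(-0.15) − (-0.05)(0.70) = 0.0350
  C_32 = −[(0.70)(-0.15) − (-0.05)(-0.35)] = 0.1225
  C_33 = (0.70)(0.70) − (0.00)(-0.35) = 0.4900
det(I−A) = Σ_j (I−A)_1j·C_1j = (0.70)(0.6150) + (0.00)(0.3300) + (-0.05)(0.1050) = 0.42525
adj(I−A) = Cᵀ =
  [ 0.6150   0.0050   0.0350]
  [ 0.3300   0.6250   0.1225]
  [ 0.1050   0.0700   0.4900]
(I − A)⁻¹ = adj(I−A) / det(I−A) ≈
  [   1.4462     0.0118     0.0823]
  [   0.7760     1.4697     0.2881]
  [   0.2469     0.1646     1.1523]
First solve x = (I − A)⁻¹ d = adj(I−A)·d / det(I−A); in particular x_1 = (0.6150·140 + 0.0050·60 + 0.0350·540) / 0.42525 = 105.30 / 0.42525 ≈ 247.61905.
Intermediate flow from 1 to 1: z_11 = a_11 · x_1 = 0.30 × 105.30 / 0.42525 = 31.59 / 0.42525 ≈ 74.286.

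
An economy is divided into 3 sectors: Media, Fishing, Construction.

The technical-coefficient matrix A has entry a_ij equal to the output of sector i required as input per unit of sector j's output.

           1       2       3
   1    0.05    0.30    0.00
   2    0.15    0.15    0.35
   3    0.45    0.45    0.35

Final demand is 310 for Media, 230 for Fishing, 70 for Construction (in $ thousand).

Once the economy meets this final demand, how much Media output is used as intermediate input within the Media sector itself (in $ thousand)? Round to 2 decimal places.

z_11 = 29.23

I − A =
  [   0.95    -0.30     0.00]
  [  -0.15     0.85    -0.35]
  [  -0.45    -0.45     0.65]
Cofactors of I−A, C_ij = (−1)^(i+j)·(minor ij) (rows/columns in the sector order above):
  C_11 = (0.85)(0.65) − (-0.35)(-0.45) = 0.3950
  C_12 = −[(-0.15)(0.65) − (-0.35)(-0.45)] = 0.2550
  C_13 = (-0.15)(-0.45) − (0.85)(-0.45) = 0.4500
  C_21 = −[(-0.30)(0.65) − (0.00)(-0.45)] = 0.1950
  C_22 = (0.95)(0.65) − (0.00)(-0.45) = 0.6175
  C_23 = −[(0.95)(-0.45) − (-0.30)(-0.45)] = 0.5625
  C_31 = (-0.30)(-0.35) − (0.00)(0.85) = 0.1050
  C_32 = −[(0.95)(-0.35) − (0.00)(-0.15)] = 0.3325
  C_33 = (0.95)(0.85) − (-0.30)(-0.15) = 0.7625
det(I−A) = Σ_j (I−A)_1j·C_1j = (0.95)(0.3950) + (-0.30)(0.2550) + (0.00)(0.4500) = 0.29875
adj(I−A) = Cᵀ =
  [ 0.3950   0.1950   0.1050]
  [ 0.2550   0.6175   0.3325]
  [ 0.4500   0.5625   0.7625]
(I − A)⁻¹ = adj(I−A) / det(I−A) ≈
  [   1.3222     0.6527     0.3515]
  [   0.8536     2.0669     1.1130]
  [   1.5063     1.8828     2.5523]
First solve x = (I − A)⁻¹ d = adj(I−A)·d / det(I−A); in particular x_1 = (0.3950·310 + 0.1950·230 + 0.1050·70) / 0.29875 = 174.65 / 0.29875 ≈ 584.6025.
Intermediate flow from 1 to 1: z_11 = a_11 · x_1 = 0.05 × 174.65 / 0.29875 = 8.7325 / 0.29875 ≈ 29.23.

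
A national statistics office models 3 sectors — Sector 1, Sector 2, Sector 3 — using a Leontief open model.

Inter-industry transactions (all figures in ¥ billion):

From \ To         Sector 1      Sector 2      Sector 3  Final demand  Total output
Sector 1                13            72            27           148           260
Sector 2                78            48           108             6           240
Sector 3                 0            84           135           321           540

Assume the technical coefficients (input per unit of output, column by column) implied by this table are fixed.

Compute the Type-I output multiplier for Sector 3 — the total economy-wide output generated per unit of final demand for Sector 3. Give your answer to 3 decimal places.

Technical coefficients a_ij = z_ij / X_j:
  a_11 = 13/260 = 0.05, a_21 = 78/260 = 0.30, a_31 = 0/260 = 0.00
  a_12 = 72/240 = 0.30, a_22 = 48/240 = 0.20, a_32 = 84/240 = 0.35
  a_13 = 27/540 = 0.05, a_23 = 108/540 = 0.20, a_33 = 135/540 = 0.25
I − A =
  [   0.95    -0.30    -0.05]
  [  -0.30     0.80    -0.20]
  [   0.00    -0.35     0.75]
Cofactors of I−A, C_ij = (−1)^(i+j)·(minor ij) (rows/columns in the sector order above):
  C_11 = (0.80)(0.75) − (-0.20)(-0.35) = 0.5300
  C_12 = −[(-0.30)(0.75) − (-0.20)(0.00)] = 0.2250
  C_13 = (-0.30)(-0.35) − (0.80)(0.00) = 0.1050
  C_21 = −[(-0.30)(0.75) − (-0.05)(-0.35)] = 0.2425
  C_22 = (0.95)(0.75) − (-0.05)(0.00) = 0.7125
  C_23 = −[(0.95)(-0.35) − (-0.30)(0.00)] = 0.3325
  C_31 = (-0.30)(-0.20) − (-0.05)(0.80) = 0.1000
  C_32 = −[(0.95)(-0.20) − (-0.05)(-0.30)] = 0.2050
  C_33 = (0.95)(0.80) − (-0.30)(-0.30) = 0.6700
det(I−A) = Σ_j (I−A)_1j·C_1j = (0.95)(0.5300) + (-0.30)(0.2250) + (-0.05)(0.1050) = 0.43075
adj(I−A) = Cᵀ =
  [ 0.5300   0.2425   0.1000]
  [ 0.2250   0.7125   0.2050]
  [ 0.1050   0.3325   0.6700]
(I − A)⁻¹ = adj(I−A) / det(I−A) ≈
  [   1.2304     0.5630     0.2322]
  [   0.5223     1.6541     0.4759]
  [   0.2438     0.7719     1.5554]
The output multiplier for sector j is the column-j sum of the Leontief inverse (I − A)⁻¹ = adj(I−A) / det(I−A).
Column 3 of adj(I−A): (0.1000, 0.2050, 0.6700); det(I−A) = 0.43075.
m_3 = (0.1000 + 0.2050 + 0.6700) / 0.43075 = 0.975 / 0.43075 ≈ 2.263.

m_3 = 2.263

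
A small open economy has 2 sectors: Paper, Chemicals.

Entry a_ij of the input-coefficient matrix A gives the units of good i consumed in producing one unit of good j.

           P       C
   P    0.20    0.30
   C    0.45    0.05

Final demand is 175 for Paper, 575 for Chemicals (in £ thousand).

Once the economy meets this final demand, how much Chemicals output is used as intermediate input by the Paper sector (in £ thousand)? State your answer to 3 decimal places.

I − A =
  [   0.80    -0.30]
  [  -0.45     0.95]
det(I−A) = (0.80)(0.95) − (-0.30)(-0.45) = 0.6250
adj(I−A) = [[0.95, 0.30], [0.45, 0.80]]
(I − A)⁻¹ = adj(I−A) / det(I−A) ≈
  [   1.5200     0.4800]
  [   0.7200     1.2800]
First solve x = (I − A)⁻¹ d = adj(I−A)·d / det(I−A); in particular x_P = (0.95·175 + 0.30·575) / 0.6250 = 338.75 / 0.6250 = 542.00000.
Intermediate flow from C to P: z_CP = a_CP · x_P = 0.45 × 338.75 / 0.6250 = 152.4375 / 0.6250 = 243.900.

z_CP = 243.900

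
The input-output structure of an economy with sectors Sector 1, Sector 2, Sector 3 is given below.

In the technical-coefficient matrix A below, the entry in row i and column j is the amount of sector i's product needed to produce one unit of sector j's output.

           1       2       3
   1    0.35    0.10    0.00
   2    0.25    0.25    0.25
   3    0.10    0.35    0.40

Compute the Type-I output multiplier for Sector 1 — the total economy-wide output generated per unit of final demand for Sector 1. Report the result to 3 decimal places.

I − A =
  [   0.65    -0.10     0.00]
  [  -0.25     0.75    -0.25]
  [  -0.10    -0.35     0.60]
Cofactors of I−A, C_ij = (−1)^(i+j)·(minor ij) (rows/columns in the sector order above):
  C_11 = (0.75)(0.60) − (-0.25)(-0.35) = 0.3625
  C_12 = −[(-0.25)(0.60) − (-0.25)(-0.10)] = 0.1750
  C_13 = (-0.25)(-0.35) − (0.75)(-0.10) = 0.1625
  C_21 = −[(-0.10)(0.60) − (0.00)(-0.35)] = 0.0600
  C_22 = (0.65)(0.60) − (0.00)(-0.10) = 0.3900
  C_23 = −[(0.65)(-0.35) − (-0.10)(-0.10)] = 0.2375
  C_31 = (-0.10)(-0.25) − (0.00)(0.75) = 0.0250
  C_32 = −[(0.65)(-0.25) − (0.00)(-0.25)] = 0.1625
  C_33 = (0.65)(0.75) − (-0.10)(-0.25) = 0.4625
det(I−A) = Σ_j (I−A)_1j·C_1j = (0.65)(0.3625) + (-0.10)(0.1750) + (0.00)(0.1625) = 0.218125
adj(I−A) = Cᵀ =
  [ 0.3625   0.0600   0.0250]
  [ 0.1750   0.3900   0.1625]
  [ 0.1625   0.2375   0.4625]
(I − A)⁻¹ = adj(I−A) / det(I−A) ≈
  [   1.6619     0.2751     0.1146]
  [   0.8023     1.7880     0.7450]
  [   0.7450     1.0888     2.1203]
The output multiplier for sector j is the column-j sum of the Leontief inverse (I − A)⁻¹ = adj(I−A) / det(I−A).
Column 1 of adj(I−A): (0.3625, 0.1750, 0.1625); det(I−A) = 0.218125.
m_1 = (0.3625 + 0.1750 + 0.1625) / 0.218125 = 0.70 / 0.218125 ≈ 3.209.

m_1 = 3.209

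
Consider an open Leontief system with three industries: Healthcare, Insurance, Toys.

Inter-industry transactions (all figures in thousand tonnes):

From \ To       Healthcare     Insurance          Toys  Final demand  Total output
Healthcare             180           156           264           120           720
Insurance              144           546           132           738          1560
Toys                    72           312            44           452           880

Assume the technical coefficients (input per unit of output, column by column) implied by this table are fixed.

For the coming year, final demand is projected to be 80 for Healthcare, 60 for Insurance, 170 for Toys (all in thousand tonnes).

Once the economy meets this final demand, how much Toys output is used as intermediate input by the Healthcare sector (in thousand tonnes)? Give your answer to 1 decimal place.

Technical coefficients a_ij = z_ij / X_j:
  a_HH = 180/720 = 0.25, a_IH = 144/720 = 0.20, a_TH = 72/720 = 0.10
  a_HI = 156/1560 = 0.10, a_II = 546/1560 = 0.35, a_TI = 312/1560 = 0.20
  a_HT = 264/880 = 0.30, a_IT = 132/880 = 0.15, a_TT = 44/880 = 0.05
I − A =
  [   0.75    -0.10    -0.30]
  [  -0.20     0.65    -0.15]
  [  -0.10    -0.20     0.95]
Cofactors of I−A, C_ij = (−1)^(i+j)·(minor ij) (rows/columns in the sector order above):
  C_11 = (0.65)(0.95) − (-0.15)(-0.20) = 0.5875
  C_12 = −[(-0.20)(0.95) − (-0.15)(-0.10)] = 0.2050
  C_13 = (-0.20)(-0.20) − (0.65)(-0.10) = 0.1050
  C_21 = −[(-0.10)(0.95) − (-0.30)(-0.20)] = 0.1550
  C_22 = (0.75)(0.95) − (-0.30)(-0.10) = 0.6825
  C_23 = −[(0.75)(-0.20) − (-0.10)(-0.10)] = 0.1600
  C_31 = (-0.10)(-0.15) − (-0.30)(0.65) = 0.2100
  C_32 = −[(0.75)(-0.15) − (-0.30)(-0.20)] = 0.1725
  C_33 = (0.75)(0.65) − (-0.10)(-0.20) = 0.4675
det(I−A) = Σ_j (I−A)_1j·C_1j = (0.75)(0.5875) + (-0.10)(0.2050) + (-0.30)(0.1050) = 0.388625
adj(I−A) = Cᵀ =
  [ 0.5875   0.1550   0.2100]
  [ 0.2050   0.6825   0.1725]
  [ 0.1050   0.1600   0.4675]
(I − A)⁻¹ = adj(I−A) / det(I−A) ≈
  [   1.5117     0.3988     0.5404]
  [   0.5275     1.7562     0.4439]
  [   0.2702     0.4117     1.2030]
First solve x = (I − A)⁻¹ d = adj(I−A)·d / det(I−A); in particular x_H = (0.5875·80 + 0.1550·60 + 0.2100·170) / 0.388625 = 92.00 / 0.388625 ≈ 236.732.
Intermediate flow from T to H: z_TH = a_TH · x_H = 0.10 × 92.00 / 0.388625 = 9.20 / 0.388625 ≈ 23.7.

z_TH = 23.7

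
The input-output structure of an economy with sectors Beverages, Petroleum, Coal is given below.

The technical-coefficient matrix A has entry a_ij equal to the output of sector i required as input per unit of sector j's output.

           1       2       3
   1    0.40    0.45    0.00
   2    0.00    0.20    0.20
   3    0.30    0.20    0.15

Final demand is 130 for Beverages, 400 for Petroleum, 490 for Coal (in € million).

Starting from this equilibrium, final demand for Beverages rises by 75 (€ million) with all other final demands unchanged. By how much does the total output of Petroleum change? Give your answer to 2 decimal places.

I − A =
  [   0.60    -0.45     0.00]
  [   0.00     0.80    -0.20]
  [  -0.30    -0.20     0.85]
Cofactors of I−A, C_ij = (−1)^(i+j)·(minor ij) (rows/columns in the sector order above):
  C_11 = (0.80)(0.85) − (-0.20)(-0.20) = 0.6400
  C_12 = −[(0.00)(0.85) − (-0.20)(-0.30)] = 0.0600
  C_13 = (0.00)(-0.20) − (0.80)(-0.30) = 0.2400
  C_21 = −[(-0.45)(0.85) − (0.00)(-0.20)] = 0.3825
  C_22 = (0.60)(0.85) − (0.00)(-0.30) = 0.5100
  C_23 = −[(0.60)(-0.20) − (-0.45)(-0.30)] = 0.2550
  C_31 = (-0.45)(-0.20) − (0.00)(0.80) = 0.0900
  C_32 = −[(0.60)(-0.20) − (0.00)(0.00)] = 0.1200
  C_33 = (0.60)(0.80) − (-0.45)(0.00) = 0.4800
det(I−A) = Σ_j (I−A)_1j·C_1j = (0.60)(0.6400) + (-0.45)(0.0600) + (0.00)(0.2400) = 0.3570
adj(I−A) = Cᵀ =
  [ 0.6400   0.3825   0.0900]
  [ 0.0600   0.5100   0.1200]
  [ 0.2400   0.2550   0.4800]
(I − A)⁻¹ = adj(I−A) / det(I−A) ≈
  [   1.7927     1.0714     0.2521]
  [   0.1681     1.4286     0.3361]
  [   0.6723     0.7143     1.3445]
Δx = (I − A)⁻¹ Δd with Δd having +75 in the Beverages component and 0 elsewhere.
So Δx_2 = L_21 · (+75), where L_21 = adj(I−A)_21 / det(I−A) = 0.0600 / 0.3570.
Δx_2 = 0.0600 × (+75) / 0.3570 = 4.50 / 0.3570 ≈ 12.61.

Δx_2 = 12.61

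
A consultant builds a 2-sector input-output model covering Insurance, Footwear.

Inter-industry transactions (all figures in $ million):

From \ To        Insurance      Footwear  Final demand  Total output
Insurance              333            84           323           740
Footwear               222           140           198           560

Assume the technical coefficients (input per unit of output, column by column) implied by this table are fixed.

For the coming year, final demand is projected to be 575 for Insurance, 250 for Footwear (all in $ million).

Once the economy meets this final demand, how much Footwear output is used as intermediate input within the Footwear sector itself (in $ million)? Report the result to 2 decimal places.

Technical coefficients a_ij = z_ij / X_j:
  a_11 = 333/740 = 0.45, a_21 = 222/740 = 0.30
  a_12 = 84/560 = 0.15, a_22 = 140/560 = 0.25
I − A =
  [   0.55    -0.15]
  [  -0.30     0.75]
det(I−A) = (0.55)(0.75) − (-0.15)(-0.30) = 0.3675
adj(I−A) = [[0.75, 0.15], [0.30, 0.55]]
(I − A)⁻¹ = adj(I−A) / det(I−A) ≈
  [   2.0408     0.4082]
  [   0.8163     1.4966]
First solve x = (I − A)⁻¹ d = adj(I−A)·d / det(I−A); in particular x_2 = (0.30·575 + 0.55·250) / 0.3675 = 310.00 / 0.3675 ≈ 843.5374.
Intermediate flow from 2 to 2: z_22 = a_22 · x_2 = 0.25 × 310.00 / 0.3675 = 77.50 / 0.3675 ≈ 210.88.

z_22 = 210.88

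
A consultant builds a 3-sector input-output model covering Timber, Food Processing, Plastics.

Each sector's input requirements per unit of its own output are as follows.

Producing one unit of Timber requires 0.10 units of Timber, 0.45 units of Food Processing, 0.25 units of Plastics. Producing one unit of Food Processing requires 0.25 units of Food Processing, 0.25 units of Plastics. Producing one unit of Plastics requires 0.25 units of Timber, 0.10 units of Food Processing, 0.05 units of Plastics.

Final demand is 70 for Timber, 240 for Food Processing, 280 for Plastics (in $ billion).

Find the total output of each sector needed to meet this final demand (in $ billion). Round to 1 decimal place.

I − A =
  [   0.90     0.00    -0.25]
  [  -0.45     0.75    -0.10]
  [  -0.25    -0.25     0.95]
Cofactors of I−A, C_ij = (−1)^(i+j)·(minor ij) (rows/columns in the sector order above):
  C_11 = (0.75)(0.95) − (-0.10)(-0.25) = 0.6875
  C_12 = −[(-0.45)(0.95) − (-0.10)(-0.25)] = 0.4525
  C_13 = (-0.45)(-0.25) − (0.75)(-0.25) = 0.3000
  C_21 = −[(0.00)(0.95) − (-0.25)(-0.25)] = 0.0625
  C_22 = (0.90)(0.95) − (-0.25)(-0.25) = 0.7925
  C_23 = −[(0.90)(-0.25) − (0.00)(-0.25)] = 0.2250
  C_31 = (0.00)(-0.10) − (-0.25)(0.75) = 0.1875
  C_32 = −[(0.90)(-0.10) − (-0.25)(-0.45)] = 0.2025
  C_33 = (0.90)(0.75) − (0.00)(-0.45) = 0.6750
det(I−A) = Σ_j (I−A)_1j·C_1j = (0.90)(0.6875) + (0.00)(0.4525) + (-0.25)(0.3000) = 0.54375
adj(I−A) = Cᵀ =
  [ 0.6875   0.0625   0.1875]
  [ 0.4525   0.7925   0.2025]
  [ 0.3000   0.2250   0.6750]
(I − A)⁻¹ = adj(I−A) / det(I−A) ≈
  [   1.2644     0.1149     0.3448]
  [   0.8322     1.4575     0.3724]
  [   0.5517     0.4138     1.2414]
x = (I − A)⁻¹ d = adj(I−A)·d / det(I−A), with det(I−A) = 0.54375:
  x_1 = (0.6875·70 + 0.0625·240 + 0.1875·280) / 0.54375 = 115.625 / 0.54375 ≈ 212.6
  x_2 = (0.4525·70 + 0.7925·240 + 0.2025·280) / 0.54375 = 278.575 / 0.54375 ≈ 512.3
  x_3 = (0.3000·70 + 0.2250·240 + 0.6750·280) / 0.54375 = 264.00 / 0.54375 ≈ 485.5

x_1 = 212.6, x_2 = 512.3, x_3 = 485.5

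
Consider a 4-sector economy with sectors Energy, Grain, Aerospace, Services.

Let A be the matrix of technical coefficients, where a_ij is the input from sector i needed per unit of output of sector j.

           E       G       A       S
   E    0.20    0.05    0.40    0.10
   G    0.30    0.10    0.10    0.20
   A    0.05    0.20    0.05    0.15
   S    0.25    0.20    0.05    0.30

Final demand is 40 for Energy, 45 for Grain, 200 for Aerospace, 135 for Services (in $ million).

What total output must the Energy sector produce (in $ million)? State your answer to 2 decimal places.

x_E = 290.40

I − A =
  [   0.80    -0.05    -0.40    -0.10]
  [  -0.30     0.90    -0.10    -0.20]
  [  -0.05    -0.20     0.95    -0.15]
  [  -0.25    -0.20    -0.05     0.70]
Compute the cofactors C_ij = (−1)^(i+j)·(3×3 minor ij) of I−A; the adjugate is their transpose:
adj(I−A) = Cᵀ =
  [ 0.534750   0.120875   0.246500   0.163750]
  [ 0.252500   0.473000   0.167000   0.207000]
  [ 0.124250   0.135625   0.430500   0.148750]
  [ 0.272000   0.188000   0.166500   0.611500]
det(I−A) = Σ_j (I−A)_1j·C_1j = (0.80)(0.534750) + (-0.05)(0.252500) + (-0.40)(0.124250) + (-0.10)(0.272000) = 0.338275
(I − A)⁻¹ = adj(I−A) / det(I−A) ≈
  [   1.5808     0.3573     0.7287     0.4841]
  [   0.7464     1.3983     0.4937     0.6119]
  [   0.3673     0.4009     1.2726     0.4397]
  [   0.8041     0.5558     0.4922     1.8077]
x = (I − A)⁻¹ d = adj(I−A)·d / det(I−A), with det(I−A) = 0.338275:
  x_E = (0.534750·40 + 0.120875·45 + 0.246500·200 + 0.163750·135) / 0.338275 = 98.235625 / 0.338275 ≈ 290.40
  x_G = (0.252500·40 + 0.473000·45 + 0.167000·200 + 0.207000·135) / 0.338275 = 92.73 / 0.338275 ≈ 274.13
  x_A = (0.124250·40 + 0.135625·45 + 0.430500·200 + 0.148750·135) / 0.338275 = 117.254375 / 0.338275 ≈ 346.62
  x_S = (0.272000·40 + 0.188000·45 + 0.166500·200 + 0.611500·135) / 0.338275 = 135.1925 / 0.338275 ≈ 399.65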